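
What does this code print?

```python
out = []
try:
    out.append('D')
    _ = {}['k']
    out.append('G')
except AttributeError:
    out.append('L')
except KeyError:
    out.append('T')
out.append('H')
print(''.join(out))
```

Execution trace: 'D' (try body) → 'T' (except KeyError) → 'H' (after the try/except). Output: DTH

Answer: DTH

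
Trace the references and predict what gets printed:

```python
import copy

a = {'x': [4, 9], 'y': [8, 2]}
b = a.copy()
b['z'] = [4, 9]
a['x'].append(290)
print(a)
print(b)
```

Key concept: shallow copy of dict with mutable values.
Step by step:
`a = {'x': [4, 9], 'y': [8, 2]}` → a = {'x': [4, 9], 'y': [8, 2]}
`b = a.copy()` → b = {'x': [4, 9], 'y': [8, 2]}
`b['z'] = [4, 9]` → b = {'x': [4, 9], 'y': [8, 2], 'z': [4, 9]}
`a['x'].append(290)` → a = {'x': [4, 9, 290], 'y': [8, 2]}; b = {'x': [4, 9, 290], 'y': [8, 2], 'z': [4, 9]}
`print(a)` → prints {'x': [4, 9, 290], 'y': [8, 2]}
`print(b)` → prints {'x': [4, 9, 290], 'y': [8, 2], 'z': [4, 9]}

Answer:
{'x': [4, 9, 290], 'y': [8, 2]}
{'x': [4, 9, 290], 'y': [8, 2], 'z': [4, 9]}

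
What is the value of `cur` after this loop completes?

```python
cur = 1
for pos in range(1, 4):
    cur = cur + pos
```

Start at 1, add 1 through 3
`cur` takes the values: 1 → 2 → 4 → 7

Answer: 7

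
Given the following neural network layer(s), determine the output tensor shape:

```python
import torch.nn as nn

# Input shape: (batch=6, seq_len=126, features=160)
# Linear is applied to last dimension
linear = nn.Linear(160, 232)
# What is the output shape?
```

Input: (6, 126, 160) -> Output: (6, 126, 232)

Answer: (6, 126, 232)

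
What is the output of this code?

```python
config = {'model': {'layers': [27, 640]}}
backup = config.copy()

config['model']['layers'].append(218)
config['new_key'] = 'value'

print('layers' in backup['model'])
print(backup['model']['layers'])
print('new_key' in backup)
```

Key concept: shallow copy gotcha with nested dict.
Step by step:
`config = {'model': {'layers': [27, 640]}}` → config = {'model': {'layers': [27, 640]}}
`backup = config.copy()` → backup = {'model': {'layers': [27, 640]}}
`config['model']['layers'].append(218)` → config = {'model': {'layers': [27, 640, 218]}}; backup = {'model': {'layers': [27, 640, 218]}}
`config['new_key'] = 'value'` → config = {'model': {'layers': [27, 640, 218]}, 'new_key': 'value'}
`print('layers' in backup['model'])` → prints True
`print(backup['model']['layers'])` → prints [27, 640, 218]
`print('new_key' in backup)` → prints False

Answer:
True
[27, 640, 218]
False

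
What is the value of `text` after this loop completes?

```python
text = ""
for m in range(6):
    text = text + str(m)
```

Concatenate digits 0 to 5
`text` takes the values: "" → "0" → "01" → "012" → "0123" → "01234" → "012345"

Answer: "012345"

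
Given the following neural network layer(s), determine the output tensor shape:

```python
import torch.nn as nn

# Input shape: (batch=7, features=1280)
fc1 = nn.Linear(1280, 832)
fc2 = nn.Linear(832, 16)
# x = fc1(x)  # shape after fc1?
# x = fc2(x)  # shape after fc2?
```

Input: (7, 1280) -> after fc1: (7, 832) -> Output: (7, 16)

Answer: (7, 16)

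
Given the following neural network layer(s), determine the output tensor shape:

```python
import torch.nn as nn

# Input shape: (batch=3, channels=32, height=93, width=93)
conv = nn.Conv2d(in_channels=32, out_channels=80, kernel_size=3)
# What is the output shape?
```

Input: (3, 32, 93, 93) -> Output: (3, 80, 91, 91)

Answer: (3, 80, 91, 91)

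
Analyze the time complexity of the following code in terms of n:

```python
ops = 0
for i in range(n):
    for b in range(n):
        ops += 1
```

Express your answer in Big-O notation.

Each loop level contributes: n × n. Multiplying the contributions gives O(n^2).

Answer: O(n^2)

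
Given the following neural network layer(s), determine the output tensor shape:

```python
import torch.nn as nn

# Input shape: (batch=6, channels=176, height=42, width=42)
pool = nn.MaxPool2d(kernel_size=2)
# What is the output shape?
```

Input: (6, 176, 42, 42) -> Output: (6, 176, 21, 21)

Answer: (6, 176, 21, 21)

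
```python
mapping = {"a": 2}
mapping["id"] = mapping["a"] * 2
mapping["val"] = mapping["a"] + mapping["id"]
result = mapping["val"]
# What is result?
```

Trace:
`mapping = {"a": 2}` → mapping = {'a': 2}
`mapping["id"] = mapping["a"] * 2` → mapping = {'a': 2, 'id': 4}
`mapping["val"] = mapping["a"] + mapping["id"]` → mapping = {'a': 2, 'id': 4, 'val': 6}
`result = mapping["val"]` → result = 6
So result = 6

Answer: 6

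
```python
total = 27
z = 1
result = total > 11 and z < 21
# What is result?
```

Trace:
`total = 27` → total = 27
`z = 1` → z = 1
`result = total > 11 and z < 21` → result = True
So result = True

Answer: True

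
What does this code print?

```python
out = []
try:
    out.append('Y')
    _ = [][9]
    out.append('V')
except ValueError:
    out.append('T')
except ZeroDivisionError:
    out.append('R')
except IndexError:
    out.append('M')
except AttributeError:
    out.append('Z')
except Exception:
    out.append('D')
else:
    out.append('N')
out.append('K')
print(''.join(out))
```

Execution trace: 'Y' (try body) → 'M' (except IndexError) → 'K' (after the try/except). Output: YMK

Answer: YMK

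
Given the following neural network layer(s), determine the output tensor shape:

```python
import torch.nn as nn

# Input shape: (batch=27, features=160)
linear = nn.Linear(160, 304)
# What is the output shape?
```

Input: (27, 160) -> Output: (27, 304)

Answer: (27, 304)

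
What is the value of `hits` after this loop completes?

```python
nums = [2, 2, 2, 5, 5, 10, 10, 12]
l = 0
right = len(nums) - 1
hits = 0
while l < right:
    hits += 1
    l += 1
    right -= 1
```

Iterations until pointers meet (list length 8)
`hits` takes the values: 0 → 1 → 2 → 3 → 4

Answer: 4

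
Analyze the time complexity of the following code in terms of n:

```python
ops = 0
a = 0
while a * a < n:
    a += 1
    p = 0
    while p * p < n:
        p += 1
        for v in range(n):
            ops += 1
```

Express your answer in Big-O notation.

Each loop level contributes: √n × √n × n. Multiplying the contributions gives O(n^2).

Answer: O(n^2)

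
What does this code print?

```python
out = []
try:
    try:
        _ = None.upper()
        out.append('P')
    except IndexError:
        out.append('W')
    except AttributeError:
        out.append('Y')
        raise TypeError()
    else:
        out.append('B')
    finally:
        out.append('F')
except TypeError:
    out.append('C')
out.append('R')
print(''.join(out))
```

Execution trace: 'Y' (inner except AttributeError) → 'F' (inner finally) → 'C' (outer except TypeError) → 'R' (after the try/except). Output: YFCR

Answer: YFCR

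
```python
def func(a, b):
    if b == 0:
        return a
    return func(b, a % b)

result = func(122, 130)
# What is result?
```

func(122, 130) -> func(130, 122) -> func(122, 8) -> func(8, 2) -> func(2, 0) -> 2

Answer: 2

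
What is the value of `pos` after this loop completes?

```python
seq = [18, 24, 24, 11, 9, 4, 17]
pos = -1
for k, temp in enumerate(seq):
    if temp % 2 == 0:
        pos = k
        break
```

First even number index in [18, 24, 24, 11, 9, 4, 17]
`pos` takes the values: -1 → 0

Answer: 0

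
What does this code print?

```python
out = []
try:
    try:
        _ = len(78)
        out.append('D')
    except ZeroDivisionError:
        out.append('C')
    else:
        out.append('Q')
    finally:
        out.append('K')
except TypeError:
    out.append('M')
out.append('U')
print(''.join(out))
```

Execution trace: 'K' (finally) → 'M' (outer except TypeError) → 'U' (after the try/except). Output: KMU

Answer: KMU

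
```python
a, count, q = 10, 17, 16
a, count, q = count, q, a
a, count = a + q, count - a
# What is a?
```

Trace:
`a, count, q = 10, 17, 16` → a = 10; count = 17; q = 16
`a, count, q = count, q, a` → a = 17; count = 16; q = 10
`a, count = a + q, count - a` → a = 27; count = -1
So a = 27

Answer: 27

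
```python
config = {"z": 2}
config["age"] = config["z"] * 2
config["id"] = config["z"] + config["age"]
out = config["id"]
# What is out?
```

Trace:
`config = {"z": 2}` → config = {'z': 2}
`config["age"] = config["z"] * 2` → config = {'z': 2, 'age': 4}
`config["id"] = config["z"] + config["age"]` → config = {'z': 2, 'age': 4, 'id': 6}
`out = config["id"]` → out = 6
So out = 6

Answer: 6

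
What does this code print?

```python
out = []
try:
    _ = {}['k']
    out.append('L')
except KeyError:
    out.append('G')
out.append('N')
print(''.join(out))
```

Execution trace: 'G' (except KeyError) → 'N' (after the try/except). Output: GN

Answer: GN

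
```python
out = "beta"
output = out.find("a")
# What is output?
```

Trace:
`out = "beta"` → out = 'beta'
`output = out.find("a")` → output = 3
So output = 3

Answer: 3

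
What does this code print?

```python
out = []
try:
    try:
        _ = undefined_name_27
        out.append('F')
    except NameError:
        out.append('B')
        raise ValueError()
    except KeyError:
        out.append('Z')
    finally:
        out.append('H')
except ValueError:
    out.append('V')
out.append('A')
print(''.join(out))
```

Execution trace: 'B' (inner except NameError) → 'H' (inner finally) → 'V' (outer except ValueError) → 'A' (after the try/except). Output: BHVA

Answer: BHVA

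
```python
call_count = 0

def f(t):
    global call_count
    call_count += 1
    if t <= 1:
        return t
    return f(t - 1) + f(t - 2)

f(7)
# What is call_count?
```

Calls(t) = 1 + Calls(t-1) + Calls(t-2); Calls(0)=Calls(1)=1. For t=7 this gives 41.

Answer: 41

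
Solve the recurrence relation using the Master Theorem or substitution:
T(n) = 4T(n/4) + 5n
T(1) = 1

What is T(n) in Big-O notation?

By Master Theorem: a=4, b=4, f(n)=5n. Since log_4(4) = 1 and f(n) = Θ(n^1), Case 2 applies. T(n) = O(n log n).

Answer: O(n log n)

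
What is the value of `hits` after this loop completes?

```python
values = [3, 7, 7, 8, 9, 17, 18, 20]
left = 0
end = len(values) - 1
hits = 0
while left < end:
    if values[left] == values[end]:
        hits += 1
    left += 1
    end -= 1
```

Count matching pairs from ends
`hits` takes the values: 0

Answer: 0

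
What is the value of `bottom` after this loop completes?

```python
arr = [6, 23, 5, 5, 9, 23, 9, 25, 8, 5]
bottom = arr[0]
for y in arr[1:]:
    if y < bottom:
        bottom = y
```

Minimum of [6, 23, 5, 5, 9, 23, 9, 25, 8, 5]
`bottom` takes the values: 6 → 5

Answer: 5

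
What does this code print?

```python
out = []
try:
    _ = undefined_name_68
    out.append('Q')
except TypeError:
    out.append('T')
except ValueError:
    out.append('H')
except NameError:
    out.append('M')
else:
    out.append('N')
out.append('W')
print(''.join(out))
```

Execution trace: 'M' (except NameError) → 'W' (after the try/except). Output: MW

Answer: MW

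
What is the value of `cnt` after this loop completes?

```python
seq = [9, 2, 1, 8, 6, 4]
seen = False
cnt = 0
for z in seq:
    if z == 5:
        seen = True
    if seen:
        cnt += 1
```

Count elements after first 5 in [9, 2, 1, 8, 6, 4]
`cnt` takes the values: 0

Answer: 0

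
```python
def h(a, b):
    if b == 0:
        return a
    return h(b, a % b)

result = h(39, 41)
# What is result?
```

h(39, 41) -> h(41, 39) -> h(39, 2) -> h(2, 1) -> h(1, 0) -> 1

Answer: 1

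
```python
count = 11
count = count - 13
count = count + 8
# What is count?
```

Trace:
`count = 11` → count = 11
`count = count - 13` → count = -2
`count = count + 8` → count = 6
So count = 6

Answer: 6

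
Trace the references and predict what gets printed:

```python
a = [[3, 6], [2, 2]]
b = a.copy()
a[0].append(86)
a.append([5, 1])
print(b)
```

Key concept: shallow copy with nested lists.
Step by step:
`a = [[3, 6], [2, 2]]` → a = [[3, 6], [2, 2]]
`b = a.copy()` → b = [[3, 6], [2, 2]]
`a[0].append(86)` → a = [[3, 6, 86], [2, 2]]; b = [[3, 6, 86], [2, 2]]
`a.append([5, 1])` → a = [[3, 6, 86], [2, 2], [5, 1]]
`print(b)` → prints [[3, 6, 86], [2, 2]]

Answer: [[3, 6, 86], [2, 2]]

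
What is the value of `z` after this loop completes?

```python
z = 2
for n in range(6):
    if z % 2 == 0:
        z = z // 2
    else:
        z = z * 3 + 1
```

Collatz-style transformation from 2
`z` takes the values: 2 → 1 → 4 → 2 → 1 → 4 → 2

Answer: 2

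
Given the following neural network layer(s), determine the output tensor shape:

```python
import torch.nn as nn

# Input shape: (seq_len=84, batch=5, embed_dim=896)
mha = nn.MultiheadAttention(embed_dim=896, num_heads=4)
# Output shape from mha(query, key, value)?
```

Input: (84, 5, 896) -> Output: (84, 5, 896)

Answer: (84, 5, 896)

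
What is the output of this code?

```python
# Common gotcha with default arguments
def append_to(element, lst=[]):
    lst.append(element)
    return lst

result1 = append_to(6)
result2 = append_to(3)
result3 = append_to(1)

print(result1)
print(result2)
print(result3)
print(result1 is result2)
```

Key concept: mutable default argument gotcha.
Step by step:
`result1 = append_to(6)` → result1 = [6]
`result2 = append_to(3)` → result1 = [6, 3] (same object as result2); result2 = [6, 3] (same object as result1)
`result3 = append_to(1)` → result1 = [6, 3, 1] (same object as result2, result3); result2 = [6, 3, 1] (same object as result1, result3); result3 = [6, 3, 1] (same object as result1, result2)
`print(result1)` → prints [6, 3, 1]
`print(result2)` → prints [6, 3, 1]
`print(result3)` → prints [6, 3, 1]
`print(result1 is result2)` → prints True

Answer:
[6, 3, 1]
[6, 3, 1]
[6, 3, 1]
True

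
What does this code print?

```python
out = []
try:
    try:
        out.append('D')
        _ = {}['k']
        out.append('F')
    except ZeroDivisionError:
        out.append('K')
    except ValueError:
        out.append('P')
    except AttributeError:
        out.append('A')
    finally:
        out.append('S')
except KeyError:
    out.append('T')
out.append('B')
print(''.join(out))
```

Execution trace: 'D' (inner try body) → 'S' (inner finally) → 'T' (outer except KeyError) → 'B' (after the try/except). Output: DSTB

Answer: DSTB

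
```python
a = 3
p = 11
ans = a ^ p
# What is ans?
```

Trace:
`a = 3` → a = 3
`p = 11` → p = 11
`ans = a ^ p` → ans = 8
So ans = 8

Answer: 8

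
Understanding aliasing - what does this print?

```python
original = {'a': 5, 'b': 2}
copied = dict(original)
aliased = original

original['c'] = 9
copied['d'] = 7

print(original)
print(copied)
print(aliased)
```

Key concept: dict() creates copy, assignment creates alias.
Step by step:
`original = {'a': 5, 'b': 2}` → original = {'a': 5, 'b': 2}
`copied = dict(original)` → copied = {'a': 5, 'b': 2}
`aliased = original` → aliased = {'a': 5, 'b': 2} (same object as original)
`original['c'] = 9` → original = {'a': 5, 'b': 2, 'c': 9} (same object as aliased); aliased = {'a': 5, 'b': 2, 'c': 9} (same object as original)
`copied['d'] = 7` → copied = {'a': 5, 'b': 2, 'd': 7}
`print(original)` → prints {'a': 5, 'b': 2, 'c': 9}
`print(copied)` → prints {'a': 5, 'b': 2, 'd': 7}
`print(aliased)` → prints {'a': 5, 'b': 2, 'c': 9}

Answer:
{'a': 5, 'b': 2, 'c': 9}
{'a': 5, 'b': 2, 'd': 7}
{'a': 5, 'b': 2, 'c': 9}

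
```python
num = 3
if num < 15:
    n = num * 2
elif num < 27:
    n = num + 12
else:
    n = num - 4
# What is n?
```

Trace:
`num = 3` → num = 3
`if num < 15: ...` → num < 15 is True → n = 6
So n = 6

Answer: 6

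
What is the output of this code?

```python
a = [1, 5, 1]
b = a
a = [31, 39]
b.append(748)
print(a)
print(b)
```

Key concept: rebinding vs mutation: a is rebound to a new list, b still points at the original.
Step by step:
`a = [1, 5, 1]` → a = [1, 5, 1]
`b = a` → b = [1, 5, 1] (same object as a)
`a = [31, 39]` → a = [31, 39]
`b.append(748)` → b = [1, 5, 1, 748]
`print(a)` → prints [31, 39]
`print(b)` → prints [1, 5, 1, 748]

Answer:
[31, 39]
[1, 5, 1, 748]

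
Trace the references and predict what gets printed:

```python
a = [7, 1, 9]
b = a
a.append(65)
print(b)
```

Key concept: basic list aliasing.
Step by step:
`a = [7, 1, 9]` → a = [7, 1, 9]
`b = a` → b = [7, 1, 9] (same object as a)
`a.append(65)` → a = [7, 1, 9, 65] (same object as b); b = [7, 1, 9, 65] (same object as a)
`print(b)` → prints [7, 1, 9, 65]

Answer: [7, 1, 9, 65]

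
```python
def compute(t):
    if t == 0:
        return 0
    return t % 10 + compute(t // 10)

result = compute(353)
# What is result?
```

Sum of digits of 353: 3 + 5 + 3 = 11

Answer: 11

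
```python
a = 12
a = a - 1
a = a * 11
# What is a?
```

Trace:
`a = 12` → a = 12
`a = a - 1` → a = 11
`a = a * 11` → a = 121
So a = 121

Answer: 121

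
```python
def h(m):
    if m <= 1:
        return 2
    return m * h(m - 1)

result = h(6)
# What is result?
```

h(6) = 6 * 5 * 4 * 3 * 2 * 2 = 1440

Answer: 1440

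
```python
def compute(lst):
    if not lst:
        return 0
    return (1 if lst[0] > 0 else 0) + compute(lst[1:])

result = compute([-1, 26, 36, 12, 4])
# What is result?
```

Count of positive elements in [-1, 26, 36, 12, 4] = 4

Answer: 4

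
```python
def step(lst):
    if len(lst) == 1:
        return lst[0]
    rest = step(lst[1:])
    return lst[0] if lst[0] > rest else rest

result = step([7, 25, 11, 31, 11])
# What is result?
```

Recursive max over [7, 25, 11, 31, 11] = 31

Answer: 31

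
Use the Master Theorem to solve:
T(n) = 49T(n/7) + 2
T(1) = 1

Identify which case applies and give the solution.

a=49, b=7, f(n)=2. log_7(49) = 2. Since c=0 < 2, Case 1 applies: T(n) = Θ(n^log_b(a)) = O(n^2).

Answer: O(n^2) - Case 1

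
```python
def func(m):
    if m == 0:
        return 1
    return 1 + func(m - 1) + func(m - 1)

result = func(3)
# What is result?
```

func(m) = 1 + 2·func(m-1), func(0)=1. Closed form: (1+1)·2^3 - 1 = 15.

Answer: 15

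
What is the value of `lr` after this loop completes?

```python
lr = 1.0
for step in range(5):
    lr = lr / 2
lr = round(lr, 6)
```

Halving LR 5 times: 1 / 2^5
`lr` takes the values: 1.0 → 0.5 → 0.25 → 0.125 → 0.0625 → 0.03125

Answer: 0.03125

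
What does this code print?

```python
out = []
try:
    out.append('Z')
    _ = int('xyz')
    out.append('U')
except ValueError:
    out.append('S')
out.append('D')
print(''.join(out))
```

Execution trace: 'Z' (try body) → 'S' (except ValueError) → 'D' (after the try/except). Output: ZSD

Answer: ZSD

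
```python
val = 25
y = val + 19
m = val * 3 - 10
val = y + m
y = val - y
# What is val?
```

Trace:
`val = 25` → val = 25
`y = val + 19` → y = 44
`m = val * 3 - 10` → m = 65
`val = y + m` → val = 109
`y = val - y` → y = 65
So val = 109

Answer: 109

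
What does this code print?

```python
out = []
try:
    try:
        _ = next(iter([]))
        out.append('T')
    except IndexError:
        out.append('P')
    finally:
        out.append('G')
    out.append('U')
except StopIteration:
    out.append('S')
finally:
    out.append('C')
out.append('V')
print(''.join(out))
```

Execution trace: 'G' (inner finally) → 'S' (except StopIteration) → 'C' (finally) → 'V' (after the try/except). Output: GSCV

Answer: GSCV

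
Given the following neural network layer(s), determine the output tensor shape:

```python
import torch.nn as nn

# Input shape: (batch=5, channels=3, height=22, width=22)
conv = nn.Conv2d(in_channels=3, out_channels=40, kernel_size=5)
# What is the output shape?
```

Input: (5, 3, 22, 22) -> Output: (5, 40, 18, 18)

Answer: (5, 40, 18, 18)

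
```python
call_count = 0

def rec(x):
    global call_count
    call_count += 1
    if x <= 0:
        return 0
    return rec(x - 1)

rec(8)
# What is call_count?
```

Linear recursion stepping by 1: 9 calls from x=8 down to ≤0.

Answer: 9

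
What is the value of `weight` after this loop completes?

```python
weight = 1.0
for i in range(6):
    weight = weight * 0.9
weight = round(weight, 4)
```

Exponential decay: 1.0 * 0.9^6
`weight` takes the values: 1.0 → 0.9 → 0.81 → 0.729 → 0.6561 → 0.59049 → 0.531441 → 0.5314

Answer: 0.5314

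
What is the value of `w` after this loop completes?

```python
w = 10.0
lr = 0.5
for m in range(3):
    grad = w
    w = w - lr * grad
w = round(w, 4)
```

Gradient descent: w = 10.0 * (1 - 0.5)^3
`w` takes the values: 10.0 → 5.0 → 2.5 → 1.25

Answer: 1.25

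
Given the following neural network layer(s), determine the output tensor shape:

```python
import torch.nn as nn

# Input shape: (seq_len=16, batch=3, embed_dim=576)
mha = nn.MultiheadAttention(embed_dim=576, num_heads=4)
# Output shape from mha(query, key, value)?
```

Input: (16, 3, 576) -> Output: (16, 3, 576)

Answer: (16, 3, 576)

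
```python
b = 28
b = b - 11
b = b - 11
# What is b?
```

Trace:
`b = 28` → b = 28
`b = b - 11` → b = 17
`b = b - 11` → b = 6
So b = 6

Answer: 6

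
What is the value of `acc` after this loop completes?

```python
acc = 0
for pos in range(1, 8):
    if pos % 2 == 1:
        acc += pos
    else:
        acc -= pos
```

Add odd, subtract even
`acc` takes the values: 0 → 1 → -1 → 2 → -2 → 3 → -3 → 4

Answer: 4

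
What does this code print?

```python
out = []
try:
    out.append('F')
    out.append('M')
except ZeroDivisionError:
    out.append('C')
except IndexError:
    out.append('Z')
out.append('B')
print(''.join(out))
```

Execution trace: 'F' (try body) → 'M' (try body, no exception) → 'B' (after the try/except). Output: FMB

Answer: FMB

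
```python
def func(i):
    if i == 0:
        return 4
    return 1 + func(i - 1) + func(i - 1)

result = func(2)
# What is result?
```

func(i) = 1 + 2·func(i-1), func(0)=4. Closed form: (4+1)·2^2 - 1 = 19.

Answer: 19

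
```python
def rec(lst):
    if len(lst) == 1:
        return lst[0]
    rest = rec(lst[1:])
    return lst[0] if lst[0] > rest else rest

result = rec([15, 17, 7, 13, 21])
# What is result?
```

Recursive max over [15, 17, 7, 13, 21] = 21

Answer: 21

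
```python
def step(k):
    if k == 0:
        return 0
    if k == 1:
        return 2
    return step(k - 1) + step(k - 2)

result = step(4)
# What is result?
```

Build up from base cases: step(0)=0, step(1)=2, step(2)=2, step(3)=4, step(4)=6

Answer: 6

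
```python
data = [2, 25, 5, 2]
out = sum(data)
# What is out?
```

Trace:
`data = [2, 25, 5, 2]` → data = [2, 25, 5, 2]
`out = sum(data)` → out = 34
So out = 34

Answer: 34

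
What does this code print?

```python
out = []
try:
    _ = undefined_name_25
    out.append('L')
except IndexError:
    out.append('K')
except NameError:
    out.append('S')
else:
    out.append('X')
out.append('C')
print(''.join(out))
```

Execution trace: 'S' (except NameError) → 'C' (after the try/except). Output: SC

Answer: SC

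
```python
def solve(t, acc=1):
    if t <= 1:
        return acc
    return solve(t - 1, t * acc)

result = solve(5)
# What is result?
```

Accumulator trace (n, acc): (5, 1) -> (4, 5) -> (3, 20) -> (2, 60) -> (1, 120) -> return 120

Answer: 120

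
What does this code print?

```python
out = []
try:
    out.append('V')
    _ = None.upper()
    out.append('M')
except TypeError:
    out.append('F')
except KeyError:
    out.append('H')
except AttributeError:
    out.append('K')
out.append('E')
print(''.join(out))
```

Execution trace: 'V' (try body) → 'K' (except AttributeError) → 'E' (after the try/except). Output: VKE

Answer: VKE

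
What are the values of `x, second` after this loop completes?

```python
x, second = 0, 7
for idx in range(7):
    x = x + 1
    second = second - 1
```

x goes 0→7, second goes 7→0
`x, second` takes the values: (0, 7) → (1, 7) → (1, 6) → (2, 6) → (2, 5) → (3, 5) → (3, 4) → (4, 4) → (4, 3) → (5, 3) → (5, 2) → (6, 2) → (6, 1) → (7, 1) → (7, 0)

Answer: 7, 0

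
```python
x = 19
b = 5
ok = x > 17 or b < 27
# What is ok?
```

Trace:
`x = 19` → x = 19
`b = 5` → b = 5
`ok = x > 17 or b < 27` → ok = True
So ok = True

Answer: True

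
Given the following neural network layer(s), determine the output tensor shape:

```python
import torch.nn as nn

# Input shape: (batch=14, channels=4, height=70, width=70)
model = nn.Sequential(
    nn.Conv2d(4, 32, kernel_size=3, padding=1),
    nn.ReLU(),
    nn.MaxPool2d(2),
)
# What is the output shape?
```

Input: (14, 4, 70, 70) -> after Conv2d: (14, 32, 70, 70) -> after ReLU: (14, 32, 70, 70) -> Output: (14, 32, 35, 35)

Answer: (14, 32, 35, 35)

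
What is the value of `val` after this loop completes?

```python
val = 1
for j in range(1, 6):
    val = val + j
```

Start at 1, add 1 through 5
`val` takes the values: 1 → 2 → 4 → 7 → 11 → 16

Answer: 16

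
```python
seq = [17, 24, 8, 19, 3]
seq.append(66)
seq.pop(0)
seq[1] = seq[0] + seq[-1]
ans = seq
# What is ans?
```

Trace:
`seq = [17, 24, 8, 19, 3]` → seq = [17, 24, 8, 19, 3]
`seq.append(66)` → seq = [17, 24, 8, 19, 3, 66]
`seq.pop(0)` → seq = [24, 8, 19, 3, 66]
`seq[1] = seq[0] + seq[-1]` → seq = [24, 90, 19, 3, 66]
`ans = seq` → ans = [24, 90, 19, 3, 66]
So ans = [24, 90, 19, 3, 66]

Answer: [24, 90, 19, 3, 66]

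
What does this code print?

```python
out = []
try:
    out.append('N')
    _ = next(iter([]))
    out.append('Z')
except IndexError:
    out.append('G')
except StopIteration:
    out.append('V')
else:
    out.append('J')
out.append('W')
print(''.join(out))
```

Execution trace: 'N' (try body) → 'V' (except StopIteration) → 'W' (after the try/except). Output: NVW

Answer: NVW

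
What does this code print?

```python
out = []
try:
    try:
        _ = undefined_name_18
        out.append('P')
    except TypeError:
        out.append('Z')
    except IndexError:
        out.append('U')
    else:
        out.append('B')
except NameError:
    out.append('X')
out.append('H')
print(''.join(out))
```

Execution trace: 'X' (outer except NameError) → 'H' (after the try/except). Output: XH

Answer: XH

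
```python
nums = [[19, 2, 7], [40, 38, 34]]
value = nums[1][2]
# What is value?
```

Trace:
`nums = [[19, 2, 7], [40, 38, 34]]` → nums = [[19, 2, 7], [40, 38, 34]]
`value = nums[1][2]` → value = 34
So value = 34

Answer: 34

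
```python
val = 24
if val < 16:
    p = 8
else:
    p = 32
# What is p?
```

Trace:
`val = 24` → val = 24
`if val < 16: ...` → val < 16 is False, take else branch → p = 32
So p = 32

Answer: 32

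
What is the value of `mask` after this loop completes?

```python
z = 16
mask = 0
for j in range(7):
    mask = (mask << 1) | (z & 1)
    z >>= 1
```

Reverse lowest 7 bits of 16
`mask` takes the values: 0 → 1 → 2 → 4

Answer: 4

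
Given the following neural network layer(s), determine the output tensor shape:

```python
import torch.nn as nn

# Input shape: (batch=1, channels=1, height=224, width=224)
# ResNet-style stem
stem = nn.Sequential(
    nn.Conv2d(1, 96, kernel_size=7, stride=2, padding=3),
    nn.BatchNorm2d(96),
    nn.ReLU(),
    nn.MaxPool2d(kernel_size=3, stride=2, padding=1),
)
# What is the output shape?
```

Input: (1, 1, 224, 224) -> after Conv2d 7x7 stride=2: (1, 96, 112, 112) -> Output: (1, 96, 56, 56)

Answer: (1, 96, 56, 56)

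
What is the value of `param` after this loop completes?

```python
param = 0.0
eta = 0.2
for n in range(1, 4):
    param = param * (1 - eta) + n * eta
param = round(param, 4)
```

Moving average with lr=0.2
`param` takes the values: 0.0 → 0.2 → 0.56 → 1.048

Answer: 1.048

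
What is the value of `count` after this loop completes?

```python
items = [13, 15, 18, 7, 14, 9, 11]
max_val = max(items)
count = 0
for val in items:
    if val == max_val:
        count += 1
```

Count of max value 18 in [13, 15, 18, 7, 14, 9, 11]
`count` takes the values: 0 → 1

Answer: 1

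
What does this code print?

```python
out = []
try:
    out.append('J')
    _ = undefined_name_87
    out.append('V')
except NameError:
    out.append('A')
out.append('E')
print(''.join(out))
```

Execution trace: 'J' (try body) → 'A' (except NameError) → 'E' (after the try/except). Output: JAE

Answer: JAE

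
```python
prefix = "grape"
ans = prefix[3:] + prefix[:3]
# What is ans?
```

Trace:
`prefix = "grape"` → prefix = 'grape'
`ans = prefix[3:] + prefix[:3]` → ans = 'pegra'
So ans = 'pegra'

Answer: 'pegra'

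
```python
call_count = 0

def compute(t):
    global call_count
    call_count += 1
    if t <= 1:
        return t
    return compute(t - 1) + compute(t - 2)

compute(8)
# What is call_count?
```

Calls(t) = 1 + Calls(t-1) + Calls(t-2); Calls(0)=Calls(1)=1. For t=8 this gives 67.

Answer: 67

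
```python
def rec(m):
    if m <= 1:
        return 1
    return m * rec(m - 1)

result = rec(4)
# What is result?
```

rec(4) = 4 * 3 * 2 * 1 = 24

Answer: 24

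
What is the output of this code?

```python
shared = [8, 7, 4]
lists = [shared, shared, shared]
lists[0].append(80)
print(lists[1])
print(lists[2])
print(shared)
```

Key concept: list of same reference.
Step by step:
`shared = [8, 7, 4]` → shared = [8, 7, 4]
`lists = [shared, shared, shared]` → lists = [[8, 7, 4], [8, 7, 4], [8, 7, 4]]
`lists[0].append(80)` → shared = [8, 7, 4, 80]; lists = [[8, 7, 4, 80], [8, 7, 4, 80], [8, 7, 4, 80]]
`print(lists[1])` → prints [8, 7, 4, 80]
`print(lists[2])` → prints [8, 7, 4, 80]
`print(shared)` → prints [8, 7, 4, 80]

Answer:
[8, 7, 4, 80]
[8, 7, 4, 80]
[8, 7, 4, 80]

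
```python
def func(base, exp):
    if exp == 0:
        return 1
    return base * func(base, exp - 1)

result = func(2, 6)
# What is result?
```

func(2, 6) = 2 * 2 * 2 * 2 * 2 * 2 = 64

Answer: 64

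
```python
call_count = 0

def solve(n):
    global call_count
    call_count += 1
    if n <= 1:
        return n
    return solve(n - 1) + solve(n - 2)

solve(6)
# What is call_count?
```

Calls(n) = 1 + Calls(n-1) + Calls(n-2); Calls(0)=Calls(1)=1. For n=6 this gives 25.

Answer: 25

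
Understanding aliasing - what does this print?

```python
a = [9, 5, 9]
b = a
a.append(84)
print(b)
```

Key concept: basic list aliasing.
Step by step:
`a = [9, 5, 9]` → a = [9, 5, 9]
`b = a` → b = [9, 5, 9] (same object as a)
`a.append(84)` → a = [9, 5, 9, 84] (same object as b); b = [9, 5, 9, 84] (same object as a)
`print(b)` → prints [9, 5, 9, 84]

Answer: [9, 5, 9, 84]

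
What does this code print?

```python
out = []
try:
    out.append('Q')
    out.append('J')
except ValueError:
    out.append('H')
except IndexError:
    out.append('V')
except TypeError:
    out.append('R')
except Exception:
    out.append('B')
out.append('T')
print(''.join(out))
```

Execution trace: 'Q' (try body) → 'J' (try body, no exception) → 'T' (after the try/except). Output: QJT

Answer: QJT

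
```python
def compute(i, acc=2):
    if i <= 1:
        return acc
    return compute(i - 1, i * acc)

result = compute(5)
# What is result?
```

Accumulator trace (n, acc): (5, 2) -> (4, 10) -> (3, 40) -> (2, 120) -> (1, 240) -> return 240

Answer: 240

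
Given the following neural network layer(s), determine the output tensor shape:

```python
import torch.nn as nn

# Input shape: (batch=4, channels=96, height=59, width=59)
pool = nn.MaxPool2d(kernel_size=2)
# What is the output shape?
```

Input: (4, 96, 59, 59) -> Output: (4, 96, 29, 29)

Answer: (4, 96, 29, 29)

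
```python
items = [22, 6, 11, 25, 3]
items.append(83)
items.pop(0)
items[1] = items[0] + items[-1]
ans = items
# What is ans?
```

Trace:
`items = [22, 6, 11, 25, 3]` → items = [22, 6, 11, 25, 3]
`items.append(83)` → items = [22, 6, 11, 25, 3, 83]
`items.pop(0)` → items = [6, 11, 25, 3, 83]
`items[1] = items[0] + items[-1]` → items = [6, 89, 25, 3, 83]
`ans = items` → ans = [6, 89, 25, 3, 83]
So ans = [6, 89, 25, 3, 83]

Answer: [6, 89, 25, 3, 83]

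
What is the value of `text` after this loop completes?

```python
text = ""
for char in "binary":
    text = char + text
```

Reverse 'binary'
`text` takes the values: "" → "b" → "ib" → "nib" → "anib" → "ranib" → "yranib"

Answer: "yranib"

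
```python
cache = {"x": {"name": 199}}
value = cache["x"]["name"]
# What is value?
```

Trace:
`cache = {"x": {"name": 199}}` → cache = {'x': {'name': 199}}
`value = cache["x"]["name"]` → value = 199
So value = 199

Answer: 199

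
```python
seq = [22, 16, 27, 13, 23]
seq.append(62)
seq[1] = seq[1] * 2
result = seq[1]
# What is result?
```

Trace:
`seq = [22, 16, 27, 13, 23]` → seq = [22, 16, 27, 13, 23]
`seq.append(62)` → seq = [22, 16, 27, 13, 23, 62]
`seq[1] = seq[1] * 2` → seq = [22, 32, 27, 13, 23, 62]
`result = seq[1]` → result = 32
So result = 32

Answer: 32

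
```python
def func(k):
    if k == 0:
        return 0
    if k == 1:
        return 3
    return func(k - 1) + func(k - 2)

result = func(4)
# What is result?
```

Build up from base cases: func(0)=0, func(1)=3, func(2)=3, func(3)=6, func(4)=9

Answer: 9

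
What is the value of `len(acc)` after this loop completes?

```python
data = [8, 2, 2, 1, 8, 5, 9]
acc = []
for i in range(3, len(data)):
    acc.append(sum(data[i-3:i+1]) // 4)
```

Number of 4-element averages
`acc` takes the values: [] → [3] → [3, 3] → [3, 3, 4] → [3, 3, 4, 5]
So `len(acc)` = 4

Answer: 4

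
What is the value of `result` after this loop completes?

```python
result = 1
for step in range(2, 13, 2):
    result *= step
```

Product of even numbers 2 to 12
`result` takes the values: 1 → 2 → 8 → 48 → 384 → 3840 → 46080

Answer: 46080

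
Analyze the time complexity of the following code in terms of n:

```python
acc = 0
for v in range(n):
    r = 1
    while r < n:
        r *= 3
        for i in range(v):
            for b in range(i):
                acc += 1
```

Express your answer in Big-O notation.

Each loop level contributes: n × log n × n × n. Multiplying the contributions gives O(n^3 log n).

Answer: O(n^3 log n)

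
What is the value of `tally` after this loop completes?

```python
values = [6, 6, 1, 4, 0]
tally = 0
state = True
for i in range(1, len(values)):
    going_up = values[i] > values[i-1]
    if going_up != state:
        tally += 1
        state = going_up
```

Count direction changes in [6, 6, 1, 4, 0]
`tally` takes the values: 0 → 1 → 2 → 3

Answer: 3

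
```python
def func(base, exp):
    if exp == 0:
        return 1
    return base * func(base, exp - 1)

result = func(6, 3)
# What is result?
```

func(6, 3) = 6 * 6 * 6 = 216

Answer: 216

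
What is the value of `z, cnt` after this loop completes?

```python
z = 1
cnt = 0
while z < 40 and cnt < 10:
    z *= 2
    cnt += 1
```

Double until >= 40 or 10 iterations
`z, cnt` takes the values: (1, 0) → (2, 0) → (2, 1) → (4, 1) → (4, 2) → (8, 2) → (8, 3) → (16, 3) → (16, 4) → (32, 4) → (32, 5) → (64, 5) → (64, 6)

Answer: 64, 6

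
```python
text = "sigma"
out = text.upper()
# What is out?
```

Trace:
`text = "sigma"` → text = 'sigma'
`out = text.upper()` → out = 'SIGMA'
So out = 'SIGMA'

Answer: 'SIGMA'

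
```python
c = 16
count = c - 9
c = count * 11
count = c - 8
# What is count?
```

Trace:
`c = 16` → c = 16
`count = c - 9` → count = 7
`c = count * 11` → c = 77
`count = c - 8` → count = 69
So count = 69

Answer: 69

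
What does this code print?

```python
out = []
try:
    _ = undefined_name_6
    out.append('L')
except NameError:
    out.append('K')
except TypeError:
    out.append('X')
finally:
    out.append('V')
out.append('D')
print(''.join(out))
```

Execution trace: 'K' (except NameError) → 'V' (finally) → 'D' (after the try/except). Output: KVD

Answer: KVD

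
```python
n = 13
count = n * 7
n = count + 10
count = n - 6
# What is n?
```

Trace:
`n = 13` → n = 13
`count = n * 7` → count = 91
`n = count + 10` → n = 101
`count = n - 6` → count = 95
So n = 101

Answer: 101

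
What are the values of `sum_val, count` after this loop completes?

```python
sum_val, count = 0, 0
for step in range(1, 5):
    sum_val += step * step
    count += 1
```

Sum of squares and count
`sum_val, count` takes the values: (0, 0) → (1, 0) → (1, 1) → (5, 1) → (5, 2) → (14, 2) → (14, 3) → (30, 3) → (30, 4)

Answer: 30, 4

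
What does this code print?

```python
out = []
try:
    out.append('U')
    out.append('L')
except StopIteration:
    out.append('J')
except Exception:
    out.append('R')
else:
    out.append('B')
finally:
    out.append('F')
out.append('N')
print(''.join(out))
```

Execution trace: 'U' (try body) → 'L' (try body, no exception) → 'B' (else) → 'F' (finally) → 'N' (after the try/except). Output: ULBFN

Answer: ULBFN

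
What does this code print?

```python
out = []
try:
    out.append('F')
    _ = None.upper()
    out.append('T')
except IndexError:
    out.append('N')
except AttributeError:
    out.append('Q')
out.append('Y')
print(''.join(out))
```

Execution trace: 'F' (try body) → 'Q' (except AttributeError) → 'Y' (after the try/except). Output: FQY

Answer: FQY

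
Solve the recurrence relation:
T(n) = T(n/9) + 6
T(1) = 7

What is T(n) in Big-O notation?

Each step divides n by 9 and adds 6. After log_9(n) steps we reach T(1)=7. So T(n) = 6·log_9(n) + 7 = O(log n).

Answer: O(log n)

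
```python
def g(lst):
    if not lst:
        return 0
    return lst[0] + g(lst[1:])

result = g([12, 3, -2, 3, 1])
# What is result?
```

12 + 3 + (-2) + 3 + 1 + 0 = 17

Answer: 17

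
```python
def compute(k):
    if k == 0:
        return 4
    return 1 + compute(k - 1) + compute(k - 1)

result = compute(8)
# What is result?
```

compute(k) = 1 + 2·compute(k-1), compute(0)=4. Closed form: (4+1)·2^8 - 1 = 1279.

Answer: 1279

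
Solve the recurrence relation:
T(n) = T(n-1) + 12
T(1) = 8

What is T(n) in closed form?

Unrolling: T(n) = T(1) + 12·(n-1) = 8 + 12(n-1) = 12n - 4.

Answer: T(n) = 12n - 4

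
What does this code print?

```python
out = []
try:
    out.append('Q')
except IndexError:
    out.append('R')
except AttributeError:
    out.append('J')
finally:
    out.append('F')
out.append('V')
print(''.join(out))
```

Execution trace: 'Q' (try body, no exception) → 'F' (finally) → 'V' (after the try/except). Output: QFV

Answer: QFV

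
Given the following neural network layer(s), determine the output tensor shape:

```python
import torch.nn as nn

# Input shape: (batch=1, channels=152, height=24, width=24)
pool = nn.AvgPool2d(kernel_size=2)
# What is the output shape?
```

Input: (1, 152, 24, 24) -> Output: (1, 152, 12, 12)

Answer: (1, 152, 12, 12)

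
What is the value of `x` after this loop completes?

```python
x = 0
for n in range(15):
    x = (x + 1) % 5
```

Increment mod 5, 15 times = 0
`x` takes the values: 0 → 1 → 2 → 3 → 4 → 0 → 1 → 2 → 3 → 4 → 0 → 1 → 2 → 3 → 4 → 0

Answer: 0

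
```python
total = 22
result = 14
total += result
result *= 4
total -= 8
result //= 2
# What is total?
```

Trace:
`total = 22` → total = 22
`result = 14` → result = 14
`total += result` → total = 36
`result *= 4` → result = 56
`total -= 8` → total = 28
`result //= 2` → result = 28
So total = 28

Answer: 28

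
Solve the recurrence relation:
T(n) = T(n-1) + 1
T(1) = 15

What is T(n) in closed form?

Unrolling: T(n) = T(1) + 1·(n-1) = 15 + 1(n-1) = n + 14.

Answer: T(n) = n + 14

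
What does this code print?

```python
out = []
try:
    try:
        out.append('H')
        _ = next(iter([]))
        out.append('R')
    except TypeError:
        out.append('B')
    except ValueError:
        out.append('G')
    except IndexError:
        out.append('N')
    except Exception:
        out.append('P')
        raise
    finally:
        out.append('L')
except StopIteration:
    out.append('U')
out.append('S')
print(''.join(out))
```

Execution trace: 'H' (inner try body) → 'P' (inner except Exception) → 'L' (inner finally) → 'U' (outer except StopIteration) → 'S' (after the try/except). Output: HPLUS

Answer: HPLUS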